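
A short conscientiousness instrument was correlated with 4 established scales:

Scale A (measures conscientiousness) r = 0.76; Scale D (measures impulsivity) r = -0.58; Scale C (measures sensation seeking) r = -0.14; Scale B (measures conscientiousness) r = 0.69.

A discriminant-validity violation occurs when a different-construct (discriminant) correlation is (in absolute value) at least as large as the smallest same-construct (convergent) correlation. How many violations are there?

Convergent (same construct = conscientiousness): Scale A, Scale B.
Smallest convergent = 0.69. Discriminant |r|: 0.58, 0.14; count ≥ 0.69 → 0.

0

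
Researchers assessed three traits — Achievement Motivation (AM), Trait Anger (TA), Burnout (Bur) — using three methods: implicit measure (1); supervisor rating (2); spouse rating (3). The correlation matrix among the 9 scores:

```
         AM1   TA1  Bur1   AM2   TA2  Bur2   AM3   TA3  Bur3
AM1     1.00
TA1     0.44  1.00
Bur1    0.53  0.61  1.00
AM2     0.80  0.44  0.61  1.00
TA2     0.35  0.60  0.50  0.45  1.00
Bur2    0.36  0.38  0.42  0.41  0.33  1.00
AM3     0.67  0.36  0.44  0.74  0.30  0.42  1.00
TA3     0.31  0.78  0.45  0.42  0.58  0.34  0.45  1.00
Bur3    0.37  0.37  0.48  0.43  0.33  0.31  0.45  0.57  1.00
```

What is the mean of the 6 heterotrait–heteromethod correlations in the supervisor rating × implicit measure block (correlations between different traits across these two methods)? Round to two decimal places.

HTHM values (method 2 × method 1): 0.44, 0.61, 0.35, 0.50, 0.36, 0.38; mean = 2.64/6 = 0.44.

0.44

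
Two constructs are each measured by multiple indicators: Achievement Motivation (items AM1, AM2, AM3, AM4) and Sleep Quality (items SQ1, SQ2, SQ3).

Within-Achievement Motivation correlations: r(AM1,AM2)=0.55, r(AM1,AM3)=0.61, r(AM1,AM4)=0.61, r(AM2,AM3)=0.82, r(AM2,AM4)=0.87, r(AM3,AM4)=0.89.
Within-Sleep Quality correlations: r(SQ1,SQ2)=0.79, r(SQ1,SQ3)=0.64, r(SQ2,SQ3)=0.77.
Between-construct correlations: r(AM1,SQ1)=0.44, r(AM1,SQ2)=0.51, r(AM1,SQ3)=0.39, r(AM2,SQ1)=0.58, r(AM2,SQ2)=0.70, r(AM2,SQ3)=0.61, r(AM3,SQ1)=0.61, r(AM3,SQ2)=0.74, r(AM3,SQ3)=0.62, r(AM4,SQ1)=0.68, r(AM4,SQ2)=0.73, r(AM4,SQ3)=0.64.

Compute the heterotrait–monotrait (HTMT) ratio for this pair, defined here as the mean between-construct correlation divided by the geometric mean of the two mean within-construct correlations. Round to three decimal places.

0.829

Mean between = 7.25/12 = 0.6042.
Mean within-AM = 4.35/6 = 0.7250; mean within-SQ = 2.20/3 = 0.7333.
Geometric mean = √(0.7250 × 0.7333) = 0.7291.
HTMT = 0.6042 / 0.7291 = 0.829.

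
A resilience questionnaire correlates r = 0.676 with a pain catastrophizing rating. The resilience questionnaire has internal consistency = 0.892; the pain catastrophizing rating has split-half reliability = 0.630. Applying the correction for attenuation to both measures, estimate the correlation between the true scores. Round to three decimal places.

0.902

r_true = r_obs / √(r_xx · r_yy) = 0.676 / √(0.892 × 0.630) = 0.676 / √0.561960 = 0.676 / 0.7496 ≈ 0.902.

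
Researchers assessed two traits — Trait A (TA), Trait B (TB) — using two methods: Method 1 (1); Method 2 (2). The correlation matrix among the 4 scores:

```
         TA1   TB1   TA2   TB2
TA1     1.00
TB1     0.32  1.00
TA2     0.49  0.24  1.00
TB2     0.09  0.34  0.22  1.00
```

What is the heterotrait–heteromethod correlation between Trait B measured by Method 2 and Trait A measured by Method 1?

0.09

Different traits and methods: r(TB2, TA1) = 0.09.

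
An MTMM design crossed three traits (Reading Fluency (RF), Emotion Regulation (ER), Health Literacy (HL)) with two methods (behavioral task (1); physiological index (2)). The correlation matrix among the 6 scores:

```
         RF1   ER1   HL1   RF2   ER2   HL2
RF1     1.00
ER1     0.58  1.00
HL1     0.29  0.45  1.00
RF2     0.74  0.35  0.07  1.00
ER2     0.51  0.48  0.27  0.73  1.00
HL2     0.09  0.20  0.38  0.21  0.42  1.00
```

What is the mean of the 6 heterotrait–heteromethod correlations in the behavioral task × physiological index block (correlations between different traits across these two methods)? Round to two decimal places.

0.25

HTHM values (method 1 × method 2): 0.51, 0.09, 0.35, 0.20, 0.07, 0.27; mean = 1.49/6 = 0.25.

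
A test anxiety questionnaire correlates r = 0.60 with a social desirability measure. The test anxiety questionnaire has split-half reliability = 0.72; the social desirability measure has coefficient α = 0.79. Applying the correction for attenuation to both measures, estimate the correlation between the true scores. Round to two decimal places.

r_true = r_obs / √(r_xx · r_yy) = 0.60 / √(0.72 × 0.79) = 0.60 / √0.5688 = 0.60 / 0.7542 ≈ 0.80.

0.80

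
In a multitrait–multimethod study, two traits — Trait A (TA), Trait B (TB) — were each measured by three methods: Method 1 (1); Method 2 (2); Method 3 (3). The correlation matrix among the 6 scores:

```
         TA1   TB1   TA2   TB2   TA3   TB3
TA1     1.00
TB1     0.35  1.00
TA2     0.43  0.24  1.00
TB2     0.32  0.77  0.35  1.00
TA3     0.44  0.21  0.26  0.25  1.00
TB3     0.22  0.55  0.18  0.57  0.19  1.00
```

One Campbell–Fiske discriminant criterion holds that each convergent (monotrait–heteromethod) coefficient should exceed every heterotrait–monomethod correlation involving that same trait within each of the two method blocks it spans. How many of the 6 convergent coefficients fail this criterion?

1

Convergent coefficients and their comparison sets:
TA (methods 1·2): 0.43 vs {0.35, 0.35} → pass.
TA (methods 1·3): 0.44 vs {0.35, 0.19} → pass.
TA (methods 2·3): 0.26 vs {0.35, 0.19} → fail.
TB (methods 1·2): 0.77 vs {0.35, 0.35} → pass.
TB (methods 1·3): 0.55 vs {0.35, 0.19} → pass.
TB (methods 2·3): 0.57 vs {0.35, 0.19} → pass.
1 of 6 fail.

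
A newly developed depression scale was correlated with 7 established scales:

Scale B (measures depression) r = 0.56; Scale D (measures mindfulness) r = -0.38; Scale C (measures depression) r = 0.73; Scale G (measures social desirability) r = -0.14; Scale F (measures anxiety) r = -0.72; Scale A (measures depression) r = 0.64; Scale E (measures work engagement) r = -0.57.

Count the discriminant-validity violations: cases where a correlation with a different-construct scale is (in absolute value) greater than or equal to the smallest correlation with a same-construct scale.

Convergent (same construct = depression): Scale B, Scale C, Scale A.
Smallest convergent = 0.56. Discriminant |r|: 0.38, 0.14, 0.72, 0.57; count ≥ 0.56 → 2.

2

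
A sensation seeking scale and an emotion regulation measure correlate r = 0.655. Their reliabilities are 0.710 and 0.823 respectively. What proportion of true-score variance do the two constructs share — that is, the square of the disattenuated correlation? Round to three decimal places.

0.734

Disattenuated r = 0.655 / √(0.710 × 0.823) = 0.655 / 0.7644 = 0.8569.
Shared true-score variance = 0.8569² = 0.7343 ≈ 0.734.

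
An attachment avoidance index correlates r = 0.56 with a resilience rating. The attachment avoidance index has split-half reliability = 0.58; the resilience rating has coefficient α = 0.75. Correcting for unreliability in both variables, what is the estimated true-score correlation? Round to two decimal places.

0.85

r_true = r_obs / √(r_xx · r_yy) = 0.56 / √(0.58 × 0.75) = 0.56 / √0.4350 = 0.56 / 0.6595 ≈ 0.85.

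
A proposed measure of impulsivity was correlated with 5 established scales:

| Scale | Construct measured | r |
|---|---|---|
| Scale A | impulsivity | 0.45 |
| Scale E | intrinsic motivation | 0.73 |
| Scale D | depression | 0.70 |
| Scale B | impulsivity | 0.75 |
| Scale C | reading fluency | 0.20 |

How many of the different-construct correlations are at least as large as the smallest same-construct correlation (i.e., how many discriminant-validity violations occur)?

2

Convergent (same construct = impulsivity): Scale A, Scale B.
Smallest convergent = 0.45. Discriminant values: 0.73, 0.70, 0.20; count ≥ 0.45 → 2.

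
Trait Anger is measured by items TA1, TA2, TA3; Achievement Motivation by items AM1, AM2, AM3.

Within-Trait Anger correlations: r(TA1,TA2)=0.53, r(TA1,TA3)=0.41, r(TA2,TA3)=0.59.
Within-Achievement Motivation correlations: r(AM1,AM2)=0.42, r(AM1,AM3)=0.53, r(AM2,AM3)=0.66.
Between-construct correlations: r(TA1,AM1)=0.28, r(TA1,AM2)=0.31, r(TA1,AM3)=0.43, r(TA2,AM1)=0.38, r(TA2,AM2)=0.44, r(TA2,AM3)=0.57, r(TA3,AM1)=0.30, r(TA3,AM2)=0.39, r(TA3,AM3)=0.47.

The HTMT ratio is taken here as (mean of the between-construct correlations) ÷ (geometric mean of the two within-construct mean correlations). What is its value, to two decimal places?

Mean between = 3.57/9 = 0.3967.
Mean within-TA = 1.53/3 = 0.5100; mean within-AM = 1.61/3 = 0.5367.
Geometric mean = √(0.5100 × 0.5367) = 0.5232.
HTMT = 0.3967 / 0.5232 = 0.76.

0.76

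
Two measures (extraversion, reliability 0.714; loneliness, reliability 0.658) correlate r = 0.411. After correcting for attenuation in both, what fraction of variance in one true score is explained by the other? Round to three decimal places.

Disattenuated r = 0.411 / √(0.714 × 0.658) = 0.411 / 0.6854 = 0.5996.
Shared true-score variance = 0.5996² = 0.3595 ≈ 0.360.

0.360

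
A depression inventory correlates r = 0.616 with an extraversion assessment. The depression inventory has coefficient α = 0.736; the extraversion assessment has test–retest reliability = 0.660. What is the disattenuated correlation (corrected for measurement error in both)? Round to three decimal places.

0.884

r_true = r_obs / √(r_xx · r_yy) = 0.616 / √(0.736 × 0.660) = 0.616 / √0.485760 = 0.616 / 0.6970 ≈ 0.884.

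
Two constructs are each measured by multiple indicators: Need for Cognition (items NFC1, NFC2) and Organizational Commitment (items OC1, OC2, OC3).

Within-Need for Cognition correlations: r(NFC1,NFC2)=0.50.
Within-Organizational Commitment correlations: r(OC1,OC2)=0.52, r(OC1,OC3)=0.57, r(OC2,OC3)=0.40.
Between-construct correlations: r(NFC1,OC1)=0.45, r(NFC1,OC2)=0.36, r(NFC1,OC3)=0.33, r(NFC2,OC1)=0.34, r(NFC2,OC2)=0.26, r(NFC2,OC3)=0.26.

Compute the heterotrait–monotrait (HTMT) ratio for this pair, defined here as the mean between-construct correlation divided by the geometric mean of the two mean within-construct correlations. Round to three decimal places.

0.669

Mean between = 2.00/6 = 0.3333.
Mean within-NFC = 0.50/1 = 0.5000; mean within-OC = 1.49/3 = 0.4967.
Geometric mean = √(0.5000 × 0.4967) = 0.4983.
HTMT = 0.3333 / 0.4983 = 0.669.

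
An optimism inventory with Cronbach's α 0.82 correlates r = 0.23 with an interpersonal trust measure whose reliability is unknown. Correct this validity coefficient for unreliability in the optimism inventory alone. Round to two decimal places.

0.25

Single correction: r_c = r_obs / √r_xx = 0.23 / √0.82 = 0.23 / 0.9055 ≈ 0.25.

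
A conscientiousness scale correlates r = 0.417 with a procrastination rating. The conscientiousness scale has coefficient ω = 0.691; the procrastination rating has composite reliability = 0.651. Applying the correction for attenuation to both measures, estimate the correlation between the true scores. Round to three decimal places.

0.622

r_true = r_obs / √(r_xx · r_yy) = 0.417 / √(0.691 × 0.651) = 0.417 / √0.449841 = 0.417 / 0.6707 ≈ 0.622.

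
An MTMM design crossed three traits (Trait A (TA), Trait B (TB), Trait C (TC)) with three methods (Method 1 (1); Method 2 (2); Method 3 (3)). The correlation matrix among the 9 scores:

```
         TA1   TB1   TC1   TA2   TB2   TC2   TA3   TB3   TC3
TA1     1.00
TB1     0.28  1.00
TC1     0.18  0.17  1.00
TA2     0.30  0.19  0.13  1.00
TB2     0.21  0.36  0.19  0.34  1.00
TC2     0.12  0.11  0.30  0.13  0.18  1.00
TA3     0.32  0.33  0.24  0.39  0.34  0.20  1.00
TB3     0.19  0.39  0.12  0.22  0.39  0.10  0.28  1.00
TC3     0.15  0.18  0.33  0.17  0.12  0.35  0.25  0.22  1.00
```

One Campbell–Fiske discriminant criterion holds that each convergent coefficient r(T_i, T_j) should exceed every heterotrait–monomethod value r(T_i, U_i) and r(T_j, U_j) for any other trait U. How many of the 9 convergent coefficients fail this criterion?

1

Each convergent coefficient versus the relevant comparison correlations:
TA (methods 1·2): 0.30 vs {0.28, 0.34, 0.18, 0.13} → fail.
TA (methods 1·3): 0.32 vs {0.28, 0.28, 0.18, 0.25} → pass.
TA (methods 2·3): 0.39 vs {0.34, 0.28, 0.13, 0.25} → pass.
TB (methods 1·2): 0.36 vs {0.28, 0.34, 0.17, 0.18} → pass.
TB (methods 1·3): 0.39 vs {0.28, 0.28, 0.17, 0.22} → pass.
TB (methods 2·3): 0.39 vs {0.34, 0.28, 0.18, 0.22} → pass.
TC (methods 1·2): 0.30 vs {0.18, 0.13, 0.17, 0.18} → pass.
TC (methods 1·3): 0.33 vs {0.18, 0.25, 0.17, 0.22} → pass.
TC (methods 2·3): 0.35 vs {0.13, 0.25, 0.18, 0.22} → pass.
1 of 9 fail.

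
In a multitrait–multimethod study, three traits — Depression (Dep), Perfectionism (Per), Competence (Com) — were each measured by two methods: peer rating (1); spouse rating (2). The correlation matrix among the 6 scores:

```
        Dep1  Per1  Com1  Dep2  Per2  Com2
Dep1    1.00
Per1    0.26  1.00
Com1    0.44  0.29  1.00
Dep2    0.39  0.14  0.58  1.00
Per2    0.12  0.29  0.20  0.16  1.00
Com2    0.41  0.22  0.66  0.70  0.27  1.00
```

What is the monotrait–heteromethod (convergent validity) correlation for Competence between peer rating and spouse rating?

Same trait (Com), different methods: r(Com1, Com2) = 0.66.

0.66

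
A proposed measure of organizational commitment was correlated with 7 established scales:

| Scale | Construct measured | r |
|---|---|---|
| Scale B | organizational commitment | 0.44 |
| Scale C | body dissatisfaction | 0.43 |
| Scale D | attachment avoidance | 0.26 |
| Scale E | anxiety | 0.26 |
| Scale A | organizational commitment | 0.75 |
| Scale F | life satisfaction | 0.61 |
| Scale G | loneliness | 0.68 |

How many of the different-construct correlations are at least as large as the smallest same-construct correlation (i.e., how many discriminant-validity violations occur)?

Convergent (same construct = organizational commitment): Scale B, Scale A.
Smallest convergent = 0.44. Discriminant values: 0.43, 0.26, 0.26, 0.61, 0.68; count ≥ 0.44 → 2.

2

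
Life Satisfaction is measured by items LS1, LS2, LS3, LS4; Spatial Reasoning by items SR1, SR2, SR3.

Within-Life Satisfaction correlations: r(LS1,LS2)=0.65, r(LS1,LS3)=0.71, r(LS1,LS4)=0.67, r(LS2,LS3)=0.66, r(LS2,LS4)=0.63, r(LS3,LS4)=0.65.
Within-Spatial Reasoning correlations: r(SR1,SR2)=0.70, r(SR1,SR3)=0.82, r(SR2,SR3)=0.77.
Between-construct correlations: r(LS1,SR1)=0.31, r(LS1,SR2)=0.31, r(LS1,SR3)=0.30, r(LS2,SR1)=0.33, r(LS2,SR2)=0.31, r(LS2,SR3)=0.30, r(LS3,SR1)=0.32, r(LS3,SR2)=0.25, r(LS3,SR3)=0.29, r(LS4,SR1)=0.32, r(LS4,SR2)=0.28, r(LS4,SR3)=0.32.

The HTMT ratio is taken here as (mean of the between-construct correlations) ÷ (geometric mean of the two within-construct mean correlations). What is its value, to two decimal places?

0.43

Mean between = 3.64/12 = 0.3033.
Mean within-LS = 3.97/6 = 0.6617; mean within-SR = 2.29/3 = 0.7633.
Geometric mean = √(0.6617 × 0.7633) = 0.7107.
HTMT = 0.3033 / 0.7107 = 0.43.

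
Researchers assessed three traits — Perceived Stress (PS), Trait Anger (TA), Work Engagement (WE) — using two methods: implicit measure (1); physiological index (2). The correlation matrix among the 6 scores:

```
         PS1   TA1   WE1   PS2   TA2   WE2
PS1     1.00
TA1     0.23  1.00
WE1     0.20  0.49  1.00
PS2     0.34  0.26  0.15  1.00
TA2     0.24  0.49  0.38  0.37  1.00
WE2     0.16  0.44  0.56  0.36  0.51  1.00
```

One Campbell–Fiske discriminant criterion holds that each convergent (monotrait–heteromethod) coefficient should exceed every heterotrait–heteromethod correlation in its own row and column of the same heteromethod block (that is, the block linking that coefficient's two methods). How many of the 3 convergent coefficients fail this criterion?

0

Checking each validity diagonal entry against its comparison values:
PS (methods 1·2): 0.34 vs {0.24, 0.26, 0.16, 0.15} → pass.
TA (methods 1·2): 0.49 vs {0.26, 0.24, 0.44, 0.38} → pass.
WE (methods 1·2): 0.56 vs {0.15, 0.16, 0.38, 0.44} → pass.
0 of 3 fail.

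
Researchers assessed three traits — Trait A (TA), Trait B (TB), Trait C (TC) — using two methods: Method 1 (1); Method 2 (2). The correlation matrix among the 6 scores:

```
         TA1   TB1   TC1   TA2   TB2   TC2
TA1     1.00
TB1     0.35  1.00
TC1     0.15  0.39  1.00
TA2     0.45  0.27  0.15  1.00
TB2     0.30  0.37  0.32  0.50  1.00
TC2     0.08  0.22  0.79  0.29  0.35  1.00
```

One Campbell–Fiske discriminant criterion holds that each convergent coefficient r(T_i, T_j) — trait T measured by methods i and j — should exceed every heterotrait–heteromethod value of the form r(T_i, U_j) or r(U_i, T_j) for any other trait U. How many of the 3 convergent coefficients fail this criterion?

Checking each validity diagonal entry against its comparison values:
TA (methods 1·2): 0.45 vs {0.30, 0.27, 0.08, 0.15} → pass.
TB (methods 1·2): 0.37 vs {0.27, 0.30, 0.22, 0.32} → pass.
TC (methods 1·2): 0.79 vs {0.15, 0.08, 0.32, 0.22} → pass.
0 of 3 fail.

0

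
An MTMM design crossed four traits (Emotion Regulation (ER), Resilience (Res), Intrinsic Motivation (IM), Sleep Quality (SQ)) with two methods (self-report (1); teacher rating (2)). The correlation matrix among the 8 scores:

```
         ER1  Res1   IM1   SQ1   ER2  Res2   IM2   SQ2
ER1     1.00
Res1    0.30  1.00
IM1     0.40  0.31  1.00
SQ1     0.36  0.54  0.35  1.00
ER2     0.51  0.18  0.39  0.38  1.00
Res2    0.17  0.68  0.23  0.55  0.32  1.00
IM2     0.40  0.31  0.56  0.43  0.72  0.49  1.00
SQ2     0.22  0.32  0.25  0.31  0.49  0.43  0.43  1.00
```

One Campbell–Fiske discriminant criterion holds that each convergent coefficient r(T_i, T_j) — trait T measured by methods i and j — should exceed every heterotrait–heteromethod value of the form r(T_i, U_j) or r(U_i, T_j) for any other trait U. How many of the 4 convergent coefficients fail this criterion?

1

Convergent coefficients and their comparison sets:
ER (methods 1·2): 0.51 vs {0.17, 0.18, 0.40, 0.39, 0.22, 0.38} → pass.
Res (methods 1·2): 0.68 vs {0.18, 0.17, 0.31, 0.23, 0.32, 0.55} → pass.
IM (methods 1·2): 0.56 vs {0.39, 0.40, 0.23, 0.31, 0.25, 0.43} → pass.
SQ (methods 1·2): 0.31 vs {0.38, 0.22, 0.55, 0.32, 0.43, 0.25} → fail.
1 of 4 fail.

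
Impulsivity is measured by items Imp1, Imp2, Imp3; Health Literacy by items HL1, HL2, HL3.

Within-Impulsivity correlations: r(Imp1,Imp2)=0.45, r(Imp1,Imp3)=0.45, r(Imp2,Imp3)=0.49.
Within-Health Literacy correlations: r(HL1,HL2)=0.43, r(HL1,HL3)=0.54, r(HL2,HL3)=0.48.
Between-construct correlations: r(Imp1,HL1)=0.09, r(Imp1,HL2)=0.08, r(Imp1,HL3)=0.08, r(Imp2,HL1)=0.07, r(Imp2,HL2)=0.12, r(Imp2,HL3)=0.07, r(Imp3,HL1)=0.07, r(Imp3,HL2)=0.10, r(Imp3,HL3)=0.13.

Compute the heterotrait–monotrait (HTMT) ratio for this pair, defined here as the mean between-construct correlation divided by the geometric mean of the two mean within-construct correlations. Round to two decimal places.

Between-construct mean = 0.81/9 = 0.0900.
Mean within-Imp = 1.39/3 = 0.4633; mean within-HL = 1.45/3 = 0.4833.
Geometric mean = √(0.4633 × 0.4833) = 0.4732.
HTMT = 0.0900 / 0.4732 = 0.19.

0.19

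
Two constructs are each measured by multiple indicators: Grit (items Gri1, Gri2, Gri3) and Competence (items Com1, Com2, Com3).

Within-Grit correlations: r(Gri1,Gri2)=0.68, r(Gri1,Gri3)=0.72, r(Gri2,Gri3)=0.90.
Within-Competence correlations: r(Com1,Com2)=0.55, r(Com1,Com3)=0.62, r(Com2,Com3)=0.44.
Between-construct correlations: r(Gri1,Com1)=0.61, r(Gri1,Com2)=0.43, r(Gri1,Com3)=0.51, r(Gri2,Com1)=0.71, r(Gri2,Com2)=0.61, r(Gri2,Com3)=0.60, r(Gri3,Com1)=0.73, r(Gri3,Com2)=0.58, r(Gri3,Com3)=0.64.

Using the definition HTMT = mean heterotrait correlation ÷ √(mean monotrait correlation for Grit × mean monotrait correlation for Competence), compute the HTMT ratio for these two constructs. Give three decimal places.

Mean heterotrait r = 5.42/9 = 0.6022.
Mean within-Gri = 2.30/3 = 0.7667; mean within-Com = 1.61/3 = 0.5367.
Geometric mean = √(0.7667 × 0.5367) = 0.6415.
HTMT = 0.6022 / 0.6415 = 0.939.

0.939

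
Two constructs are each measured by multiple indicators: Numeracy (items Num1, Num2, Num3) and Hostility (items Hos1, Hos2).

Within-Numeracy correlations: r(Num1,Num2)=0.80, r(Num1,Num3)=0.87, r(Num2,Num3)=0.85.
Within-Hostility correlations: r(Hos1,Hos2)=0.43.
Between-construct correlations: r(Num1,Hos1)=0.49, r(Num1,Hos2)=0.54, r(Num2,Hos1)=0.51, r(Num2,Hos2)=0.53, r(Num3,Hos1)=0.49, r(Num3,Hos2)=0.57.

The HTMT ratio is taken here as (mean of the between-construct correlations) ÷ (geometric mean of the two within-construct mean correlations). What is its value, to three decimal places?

Between-construct mean = 3.13/6 = 0.5217.
Mean within-Num = 2.52/3 = 0.8400; mean within-Hos = 0.43/1 = 0.4300.
Geometric mean = √(0.8400 × 0.4300) = 0.6010.
HTMT = 0.5217 / 0.6010 = 0.868.

0.868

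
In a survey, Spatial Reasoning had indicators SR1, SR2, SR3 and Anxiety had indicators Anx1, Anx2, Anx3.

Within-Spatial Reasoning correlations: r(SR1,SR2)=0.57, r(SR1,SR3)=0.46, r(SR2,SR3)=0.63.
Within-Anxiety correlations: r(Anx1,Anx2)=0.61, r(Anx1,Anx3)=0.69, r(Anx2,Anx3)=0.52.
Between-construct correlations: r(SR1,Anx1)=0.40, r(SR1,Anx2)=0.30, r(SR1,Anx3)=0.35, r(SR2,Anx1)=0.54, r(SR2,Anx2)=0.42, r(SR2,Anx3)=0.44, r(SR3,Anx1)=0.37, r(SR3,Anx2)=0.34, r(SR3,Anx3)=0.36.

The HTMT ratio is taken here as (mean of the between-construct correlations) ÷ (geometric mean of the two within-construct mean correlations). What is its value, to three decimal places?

0.675

Between-construct mean = 3.52/9 = 0.3911.
Mean within-SR = 1.66/3 = 0.5533; mean within-Anx = 1.82/3 = 0.6067.
Geometric mean = √(0.5533 × 0.6067) = 0.5794.
HTMT = 0.3911 / 0.5794 = 0.675.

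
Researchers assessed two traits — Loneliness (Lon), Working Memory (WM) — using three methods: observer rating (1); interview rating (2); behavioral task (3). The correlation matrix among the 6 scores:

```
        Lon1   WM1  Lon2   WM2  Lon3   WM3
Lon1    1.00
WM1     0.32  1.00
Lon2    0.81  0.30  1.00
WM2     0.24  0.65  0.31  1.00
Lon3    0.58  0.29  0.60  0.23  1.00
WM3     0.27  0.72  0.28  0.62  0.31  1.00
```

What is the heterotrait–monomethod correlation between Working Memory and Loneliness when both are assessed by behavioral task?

Different traits, same method: r(WM3, Lon3) = 0.31.

0.31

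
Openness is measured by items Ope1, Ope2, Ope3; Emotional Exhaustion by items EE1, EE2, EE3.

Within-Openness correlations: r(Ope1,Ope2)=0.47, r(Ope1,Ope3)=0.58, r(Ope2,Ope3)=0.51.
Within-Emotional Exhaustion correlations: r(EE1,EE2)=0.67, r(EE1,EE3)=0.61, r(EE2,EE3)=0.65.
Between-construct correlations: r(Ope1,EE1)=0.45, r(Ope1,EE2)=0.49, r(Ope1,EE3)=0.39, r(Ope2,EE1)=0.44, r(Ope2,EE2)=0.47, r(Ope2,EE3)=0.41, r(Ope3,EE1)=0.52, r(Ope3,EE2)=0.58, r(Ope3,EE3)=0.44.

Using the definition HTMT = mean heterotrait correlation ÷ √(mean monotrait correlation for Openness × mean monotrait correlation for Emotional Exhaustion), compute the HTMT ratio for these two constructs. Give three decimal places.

0.805

Mean between = 4.19/9 = 0.4656.
Mean within-Ope = 1.56/3 = 0.5200; mean within-EE = 1.93/3 = 0.6433.
Geometric mean = √(0.5200 × 0.6433) = 0.5784.
HTMT = 0.4656 / 0.5784 = 0.805.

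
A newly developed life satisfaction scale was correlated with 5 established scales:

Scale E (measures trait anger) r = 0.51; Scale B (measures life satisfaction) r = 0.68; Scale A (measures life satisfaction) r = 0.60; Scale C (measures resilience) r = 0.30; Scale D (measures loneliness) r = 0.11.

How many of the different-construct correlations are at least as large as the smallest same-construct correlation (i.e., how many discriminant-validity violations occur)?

0

Convergent (same construct = life satisfaction): Scale B, Scale A.
Smallest convergent = 0.60. Discriminant values: 0.51, 0.30, 0.11; count ≥ 0.60 → 0.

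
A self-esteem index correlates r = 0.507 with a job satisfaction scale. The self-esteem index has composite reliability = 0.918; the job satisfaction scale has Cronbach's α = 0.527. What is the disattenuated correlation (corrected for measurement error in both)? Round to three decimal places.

0.729

r_true = r_obs / √(r_xx · r_yy) = 0.507 / √(0.918 × 0.527) = 0.507 / √0.483786 = 0.507 / 0.6955 ≈ 0.729.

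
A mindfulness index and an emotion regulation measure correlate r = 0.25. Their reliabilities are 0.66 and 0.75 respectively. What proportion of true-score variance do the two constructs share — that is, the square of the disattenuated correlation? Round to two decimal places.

Disattenuated r = 0.25 / √(0.66 × 0.75) = 0.25 / 0.7036 = 0.3553.
Shared true-score variance = 0.3553² = 0.1262 ≈ 0.13.

0.13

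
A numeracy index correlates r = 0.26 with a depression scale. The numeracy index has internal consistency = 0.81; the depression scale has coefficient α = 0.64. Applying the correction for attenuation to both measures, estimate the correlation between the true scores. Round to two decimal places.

0.36

r_true = r_obs / √(r_xx · r_yy) = 0.26 / √(0.81 × 0.64) = 0.26 / √0.5184 = 0.26 / 0.7200 ≈ 0.36.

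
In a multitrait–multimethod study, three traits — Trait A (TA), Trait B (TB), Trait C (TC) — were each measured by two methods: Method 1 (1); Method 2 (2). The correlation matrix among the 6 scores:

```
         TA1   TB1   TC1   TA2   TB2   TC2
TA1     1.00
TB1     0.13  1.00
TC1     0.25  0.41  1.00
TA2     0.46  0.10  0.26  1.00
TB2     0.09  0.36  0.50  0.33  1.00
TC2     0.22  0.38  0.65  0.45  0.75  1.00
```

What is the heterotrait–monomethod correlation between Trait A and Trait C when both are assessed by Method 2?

0.45

Different traits, same method: r(TA2, TC2) = 0.45.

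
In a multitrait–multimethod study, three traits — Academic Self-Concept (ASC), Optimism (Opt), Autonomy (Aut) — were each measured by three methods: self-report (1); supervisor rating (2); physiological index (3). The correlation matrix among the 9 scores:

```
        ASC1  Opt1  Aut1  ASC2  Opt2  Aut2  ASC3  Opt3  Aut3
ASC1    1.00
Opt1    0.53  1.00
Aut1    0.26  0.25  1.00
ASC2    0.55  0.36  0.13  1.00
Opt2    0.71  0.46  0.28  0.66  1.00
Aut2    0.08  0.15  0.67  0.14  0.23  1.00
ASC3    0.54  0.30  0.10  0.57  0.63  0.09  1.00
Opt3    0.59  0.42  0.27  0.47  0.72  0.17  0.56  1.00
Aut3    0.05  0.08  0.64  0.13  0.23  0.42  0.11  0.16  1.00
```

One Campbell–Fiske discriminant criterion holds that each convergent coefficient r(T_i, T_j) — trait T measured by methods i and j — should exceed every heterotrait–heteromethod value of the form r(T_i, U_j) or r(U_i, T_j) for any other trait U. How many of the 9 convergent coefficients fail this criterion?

Convergent coefficients and their comparison sets:
ASC (methods 1·2): 0.55 vs {0.71, 0.36, 0.08, 0.13} → fail.
ASC (methods 1·3): 0.54 vs {0.59, 0.30, 0.05, 0.10} → fail.
ASC (methods 2·3): 0.57 vs {0.47, 0.63, 0.13, 0.09} → fail.
Opt (methods 1·2): 0.46 vs {0.36, 0.71, 0.15, 0.28} → fail.
Opt (methods 1·3): 0.42 vs {0.30, 0.59, 0.08, 0.27} → fail.
Opt (methods 2·3): 0.72 vs {0.63, 0.47, 0.23, 0.17} → pass.
Aut (methods 1·2): 0.67 vs {0.13, 0.08, 0.28, 0.15} → pass.
Aut (methods 1·3): 0.64 vs {0.10, 0.05, 0.27, 0.08} → pass.
Aut (methods 2·3): 0.42 vs {0.09, 0.13, 0.17, 0.23} → pass.
5 of 9 fail.

5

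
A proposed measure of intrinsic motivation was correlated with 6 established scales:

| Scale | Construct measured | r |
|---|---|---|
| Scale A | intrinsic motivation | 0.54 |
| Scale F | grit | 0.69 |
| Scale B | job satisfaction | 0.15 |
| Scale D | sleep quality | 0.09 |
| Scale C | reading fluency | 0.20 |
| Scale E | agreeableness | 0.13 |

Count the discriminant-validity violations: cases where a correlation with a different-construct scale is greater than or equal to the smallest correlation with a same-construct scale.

1

Convergent (same construct = intrinsic motivation): Scale A.
Smallest convergent = 0.54. Discriminant values: 0.69, 0.15, 0.09, 0.20, 0.13; count ≥ 0.54 → 1.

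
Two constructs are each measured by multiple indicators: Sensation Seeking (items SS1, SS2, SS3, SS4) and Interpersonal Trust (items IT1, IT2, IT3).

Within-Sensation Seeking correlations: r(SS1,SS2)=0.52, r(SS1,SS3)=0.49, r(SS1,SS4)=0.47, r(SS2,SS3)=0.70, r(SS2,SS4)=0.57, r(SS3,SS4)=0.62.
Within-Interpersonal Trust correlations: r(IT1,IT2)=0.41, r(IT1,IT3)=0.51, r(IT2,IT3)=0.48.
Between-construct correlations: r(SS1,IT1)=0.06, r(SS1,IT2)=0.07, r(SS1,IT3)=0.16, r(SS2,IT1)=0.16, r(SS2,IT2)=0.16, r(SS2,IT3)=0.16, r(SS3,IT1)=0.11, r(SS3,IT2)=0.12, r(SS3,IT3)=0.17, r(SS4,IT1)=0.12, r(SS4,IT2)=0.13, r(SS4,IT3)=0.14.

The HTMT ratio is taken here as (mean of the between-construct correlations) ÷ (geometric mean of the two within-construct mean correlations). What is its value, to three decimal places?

Mean heterotrait r = 1.56/12 = 0.1300.
Mean within-SS = 3.37/6 = 0.5617; mean within-IT = 1.40/3 = 0.4667.
Geometric mean = √(0.5617 × 0.4667) = 0.5120.
HTMT = 0.1300 / 0.5120 = 0.254.

0.254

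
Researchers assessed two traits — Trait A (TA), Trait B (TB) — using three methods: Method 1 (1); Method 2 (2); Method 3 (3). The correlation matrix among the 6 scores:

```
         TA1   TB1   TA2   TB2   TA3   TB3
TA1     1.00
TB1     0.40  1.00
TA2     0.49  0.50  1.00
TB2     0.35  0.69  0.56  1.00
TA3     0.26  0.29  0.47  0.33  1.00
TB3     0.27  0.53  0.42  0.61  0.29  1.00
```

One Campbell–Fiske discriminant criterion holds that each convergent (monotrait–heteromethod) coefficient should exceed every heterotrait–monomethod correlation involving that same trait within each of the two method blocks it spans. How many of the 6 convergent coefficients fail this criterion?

Each convergent coefficient versus the relevant comparison correlations:
TA (methods 1·2): 0.49 vs {0.40, 0.56} → fail.
TA (methods 1·3): 0.26 vs {0.40, 0.29} → fail.
TA (methods 2·3): 0.47 vs {0.56, 0.29} → fail.
TB (methods 1·2): 0.69 vs {0.40, 0.56} → pass.
TB (methods 1·3): 0.53 vs {0.40, 0.29} → pass.
TB (methods 2·3): 0.61 vs {0.56, 0.29} → pass.
3 of 6 fail.

3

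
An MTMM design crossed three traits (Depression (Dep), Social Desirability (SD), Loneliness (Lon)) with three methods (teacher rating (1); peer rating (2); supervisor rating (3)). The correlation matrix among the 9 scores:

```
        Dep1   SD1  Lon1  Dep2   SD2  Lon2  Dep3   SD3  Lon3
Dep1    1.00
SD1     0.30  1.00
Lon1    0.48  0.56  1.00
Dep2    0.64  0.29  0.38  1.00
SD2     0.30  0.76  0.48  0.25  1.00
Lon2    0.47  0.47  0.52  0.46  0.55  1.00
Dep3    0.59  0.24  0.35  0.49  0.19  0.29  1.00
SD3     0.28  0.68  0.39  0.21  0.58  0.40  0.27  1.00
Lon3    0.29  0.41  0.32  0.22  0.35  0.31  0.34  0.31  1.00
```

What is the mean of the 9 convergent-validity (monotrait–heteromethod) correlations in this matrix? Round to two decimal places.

0.54

Convergent values: 0.64, 0.59, 0.49, 0.76, 0.68, 0.58, 0.52, 0.32, 0.31; mean = 4.89/9 = 0.54.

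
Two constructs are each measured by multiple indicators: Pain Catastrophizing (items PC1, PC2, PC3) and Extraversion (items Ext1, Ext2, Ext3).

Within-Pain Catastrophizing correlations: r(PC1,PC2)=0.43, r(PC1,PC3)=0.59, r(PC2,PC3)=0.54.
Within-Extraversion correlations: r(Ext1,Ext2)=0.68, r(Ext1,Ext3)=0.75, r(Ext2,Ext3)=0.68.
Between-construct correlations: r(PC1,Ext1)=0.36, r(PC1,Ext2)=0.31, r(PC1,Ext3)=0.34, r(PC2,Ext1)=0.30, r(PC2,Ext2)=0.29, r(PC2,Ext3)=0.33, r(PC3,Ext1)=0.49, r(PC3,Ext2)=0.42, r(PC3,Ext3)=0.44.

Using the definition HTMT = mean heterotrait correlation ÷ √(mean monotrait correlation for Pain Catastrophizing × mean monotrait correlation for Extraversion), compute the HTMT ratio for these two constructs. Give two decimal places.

0.60

Between-construct mean = 3.28/9 = 0.3644.
Mean within-PC = 1.56/3 = 0.5200; mean within-Ext = 2.11/3 = 0.7033.
Geometric mean = √(0.5200 × 0.7033) = 0.6047.
HTMT = 0.3644 / 0.6047 = 0.60.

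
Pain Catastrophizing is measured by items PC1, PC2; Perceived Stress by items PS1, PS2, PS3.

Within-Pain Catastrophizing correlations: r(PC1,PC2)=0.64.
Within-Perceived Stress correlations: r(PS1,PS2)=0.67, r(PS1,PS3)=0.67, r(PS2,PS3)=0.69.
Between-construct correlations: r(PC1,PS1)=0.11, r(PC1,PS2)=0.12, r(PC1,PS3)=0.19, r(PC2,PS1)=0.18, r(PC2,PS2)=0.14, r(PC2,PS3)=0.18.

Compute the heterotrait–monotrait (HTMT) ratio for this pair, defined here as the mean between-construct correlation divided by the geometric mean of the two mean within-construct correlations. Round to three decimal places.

0.233

Between-construct mean = 0.92/6 = 0.1533.
Mean within-PC = 0.64/1 = 0.6400; mean within-PS = 2.03/3 = 0.6767.
Geometric mean = √(0.6400 × 0.6767) = 0.6581.
HTMT = 0.1533 / 0.6581 = 0.233.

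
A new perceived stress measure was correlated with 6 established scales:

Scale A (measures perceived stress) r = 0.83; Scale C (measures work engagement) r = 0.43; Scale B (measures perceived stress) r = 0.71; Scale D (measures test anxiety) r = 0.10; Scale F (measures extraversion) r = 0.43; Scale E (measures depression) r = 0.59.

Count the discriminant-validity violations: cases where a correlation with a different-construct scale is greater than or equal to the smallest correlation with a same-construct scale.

Convergent (same construct = perceived stress): Scale A, Scale B.
Smallest convergent = 0.71. Discriminant values: 0.43, 0.10, 0.43, 0.59; count ≥ 0.71 → 0.

0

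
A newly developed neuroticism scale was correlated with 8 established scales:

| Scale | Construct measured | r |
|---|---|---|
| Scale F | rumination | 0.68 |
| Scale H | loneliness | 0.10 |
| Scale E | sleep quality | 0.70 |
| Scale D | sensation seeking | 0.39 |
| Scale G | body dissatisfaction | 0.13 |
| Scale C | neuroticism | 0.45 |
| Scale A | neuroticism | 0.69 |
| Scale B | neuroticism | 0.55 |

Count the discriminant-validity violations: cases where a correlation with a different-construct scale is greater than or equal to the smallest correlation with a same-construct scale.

2

Convergent (same construct = neuroticism): Scale C, Scale A, Scale B.
Smallest convergent = 0.45. Discriminant values: 0.68, 0.10, 0.70, 0.39, 0.13; count ≥ 0.45 → 2.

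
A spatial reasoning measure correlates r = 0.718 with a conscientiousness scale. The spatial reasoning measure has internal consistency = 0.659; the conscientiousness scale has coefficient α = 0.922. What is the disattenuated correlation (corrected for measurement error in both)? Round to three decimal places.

0.921

r_true = r_obs / √(r_xx · r_yy) = 0.718 / √(0.659 × 0.922) = 0.718 / √0.607598 = 0.718 / 0.7795 ≈ 0.921.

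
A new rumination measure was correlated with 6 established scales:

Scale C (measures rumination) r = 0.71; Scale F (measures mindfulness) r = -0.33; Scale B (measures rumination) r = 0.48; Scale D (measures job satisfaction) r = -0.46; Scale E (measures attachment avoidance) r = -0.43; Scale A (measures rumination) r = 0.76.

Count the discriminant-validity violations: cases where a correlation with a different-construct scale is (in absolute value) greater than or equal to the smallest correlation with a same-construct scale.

Convergent (same construct = rumination): Scale C, Scale B, Scale A.
Smallest convergent = 0.48. Discriminant |r|: 0.33, 0.46, 0.43; count ≥ 0.48 → 0.

0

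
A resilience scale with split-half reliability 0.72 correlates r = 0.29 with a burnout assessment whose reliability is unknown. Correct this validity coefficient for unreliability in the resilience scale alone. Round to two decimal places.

0.34

Single correction: r_c = r_obs / √r_xx = 0.29 / √0.72 = 0.29 / 0.8485 ≈ 0.34.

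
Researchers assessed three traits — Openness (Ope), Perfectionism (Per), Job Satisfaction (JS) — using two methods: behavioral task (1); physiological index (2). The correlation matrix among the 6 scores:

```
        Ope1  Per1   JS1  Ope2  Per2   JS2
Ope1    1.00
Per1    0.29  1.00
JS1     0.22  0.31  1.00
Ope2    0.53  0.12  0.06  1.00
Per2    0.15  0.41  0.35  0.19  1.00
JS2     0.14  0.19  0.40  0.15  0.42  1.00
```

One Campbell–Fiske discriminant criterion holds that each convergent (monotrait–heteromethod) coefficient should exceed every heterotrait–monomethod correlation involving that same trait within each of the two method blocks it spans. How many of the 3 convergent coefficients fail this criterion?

Checking each validity diagonal entry against its comparison values:
Ope (methods 1·2): 0.53 vs {0.29, 0.19, 0.22, 0.15} → pass.
Per (methods 1·2): 0.41 vs {0.29, 0.19, 0.31, 0.42} → fail.
JS (methods 1·2): 0.40 vs {0.22, 0.15, 0.31, 0.42} → fail.
2 of 3 fail.

2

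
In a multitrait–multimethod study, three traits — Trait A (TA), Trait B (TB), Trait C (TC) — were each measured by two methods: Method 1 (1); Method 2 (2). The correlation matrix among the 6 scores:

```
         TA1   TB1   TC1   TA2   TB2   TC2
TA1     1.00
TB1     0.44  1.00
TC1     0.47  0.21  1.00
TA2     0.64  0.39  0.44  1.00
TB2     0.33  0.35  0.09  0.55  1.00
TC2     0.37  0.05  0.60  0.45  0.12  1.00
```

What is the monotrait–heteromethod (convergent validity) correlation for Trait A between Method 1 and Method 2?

0.64

Same trait (TA), different methods: r(TA1, TA2) = 0.64.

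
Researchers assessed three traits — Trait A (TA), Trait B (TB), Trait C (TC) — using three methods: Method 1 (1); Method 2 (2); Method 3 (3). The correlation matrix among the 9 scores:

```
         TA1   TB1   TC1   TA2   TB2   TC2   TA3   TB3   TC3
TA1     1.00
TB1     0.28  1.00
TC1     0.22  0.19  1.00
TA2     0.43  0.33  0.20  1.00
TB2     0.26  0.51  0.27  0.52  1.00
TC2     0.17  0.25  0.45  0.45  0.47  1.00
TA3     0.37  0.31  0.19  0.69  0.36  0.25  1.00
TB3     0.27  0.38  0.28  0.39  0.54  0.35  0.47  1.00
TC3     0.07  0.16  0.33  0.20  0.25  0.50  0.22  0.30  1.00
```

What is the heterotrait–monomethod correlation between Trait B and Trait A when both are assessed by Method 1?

0.28

Different traits, same method: r(TB1, TA1) = 0.28.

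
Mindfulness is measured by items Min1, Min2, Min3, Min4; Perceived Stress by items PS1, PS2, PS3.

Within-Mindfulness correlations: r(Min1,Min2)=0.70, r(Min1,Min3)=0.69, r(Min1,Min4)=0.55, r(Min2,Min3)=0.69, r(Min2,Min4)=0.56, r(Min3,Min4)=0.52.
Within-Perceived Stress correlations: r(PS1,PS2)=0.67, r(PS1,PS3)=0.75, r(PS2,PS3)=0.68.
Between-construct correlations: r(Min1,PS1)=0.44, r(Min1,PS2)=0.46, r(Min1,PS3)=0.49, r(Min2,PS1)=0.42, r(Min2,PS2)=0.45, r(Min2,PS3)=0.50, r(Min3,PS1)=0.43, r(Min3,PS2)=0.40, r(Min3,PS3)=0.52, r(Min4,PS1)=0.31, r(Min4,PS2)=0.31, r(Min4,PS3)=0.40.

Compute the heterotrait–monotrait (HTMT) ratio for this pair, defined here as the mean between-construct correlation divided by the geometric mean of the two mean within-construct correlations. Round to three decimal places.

0.650

Mean heterotrait r = 5.13/12 = 0.4275.
Mean within-Min = 3.71/6 = 0.6183; mean within-PS = 2.10/3 = 0.7000.
Geometric mean = √(0.6183 × 0.7000) = 0.6579.
HTMT = 0.4275 / 0.6579 = 0.650.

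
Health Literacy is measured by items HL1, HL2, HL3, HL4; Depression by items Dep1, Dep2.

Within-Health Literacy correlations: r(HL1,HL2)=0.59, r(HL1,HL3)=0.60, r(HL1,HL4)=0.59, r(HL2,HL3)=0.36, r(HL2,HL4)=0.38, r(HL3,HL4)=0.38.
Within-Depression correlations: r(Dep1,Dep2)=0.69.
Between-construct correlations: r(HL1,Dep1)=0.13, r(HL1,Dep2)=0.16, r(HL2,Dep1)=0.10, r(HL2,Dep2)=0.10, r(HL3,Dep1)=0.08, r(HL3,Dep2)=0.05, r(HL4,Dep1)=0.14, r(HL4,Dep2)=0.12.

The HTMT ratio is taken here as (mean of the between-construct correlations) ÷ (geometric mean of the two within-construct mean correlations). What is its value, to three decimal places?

0.190

Mean between = 0.88/8 = 0.1100.
Mean within-HL = 2.90/6 = 0.4833; mean within-Dep = 0.69/1 = 0.6900.
Geometric mean = √(0.4833 × 0.6900) = 0.5775.
HTMT = 0.1100 / 0.5775 = 0.190.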